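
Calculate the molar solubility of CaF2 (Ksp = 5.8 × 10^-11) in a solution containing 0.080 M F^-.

9.1 x 10^-9 M

CaF2(s) ⇌ Ca^2+ + 2 F^-
Ksp = [Ca^2+][F^-]^2
Let s = moles of CaF2 that dissolve per litre. [Ca^2+] = s, [F^-] = 0.080 + 2s ≈ 0.080 (Ksp is small, so little additional dissolves).
Ksp ≈ s × (0.080)^2
s = 9.1 × 10^-9 M
Check: 2s = 1.8 × 10^-8 ≪ 0.080, so the approximation is valid.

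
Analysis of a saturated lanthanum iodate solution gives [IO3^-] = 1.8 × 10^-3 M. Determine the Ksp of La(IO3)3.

La(IO3)3(s) <=> La^3+(aq) + 3 IO3^-(aq)
Stoichiometry gives [La^3+] = (1/3)[IO3^-] = 6.00 × 10^-4 M.
Ksp = [La^3+][IO3^-]^3
Ksp = 6.00 × 10^-4 × (1.8 × 10^-3)^3 = 3.5 × 10^-12

Ksp ≈ 3.5e-12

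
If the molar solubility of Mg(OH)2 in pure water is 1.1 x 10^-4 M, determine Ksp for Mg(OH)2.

5.3e-12

Mg(OH)2(s) ⇌ Mg^2+(aq) + 2 OH^-(aq)
If s mol/L of Mg(OH)2 dissolves, [Mg^2+] = s and [OH^-] = 2s.
Ksp = [Mg^2+][OH^-]^2
So Ksp = s × (2s)^2 = 4s^3
Ksp = 4 × (1.1 x 10^-4)^3 = 5.3 × 10^-12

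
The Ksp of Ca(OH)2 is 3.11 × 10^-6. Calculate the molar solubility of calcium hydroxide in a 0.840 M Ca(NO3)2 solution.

Ca(OH)2(s) ⇌ Ca^2+ + 2 OH^-
Ksp = [Ca^2+][OH^-]^2
If s mol/L dissolves here, [Ca^2+] = 0.840 + s ≈ 0.840, [OH^-] = 2s (Ksp is small, so little additional dissolves).
Ksp ≈ 0.840 × (2s)^2
s = 9.62 × 10^-4 M
Check: s = 9.6 × 10^-4 ≪ 0.840, so the approximation is valid.

s ≈ 9.62 × 10^-4 M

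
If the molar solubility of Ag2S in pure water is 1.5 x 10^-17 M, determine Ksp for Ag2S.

Ag2S(s) ⇌ 2 Ag^+ + S^2-
Let s = molar solubility. Then [Ag^+] = 2s and [S^2-] = s.
Ksp = [Ag^+]^2[S^2-]
Ksp = (2s)^2s = 4s^3
Ksp = 4 × (1.5 × 10^-17)^3 = 1.4 × 10^-50

Ksp = 1.4e-50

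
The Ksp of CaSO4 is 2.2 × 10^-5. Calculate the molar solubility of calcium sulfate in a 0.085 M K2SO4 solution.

CaSO4(s) ⇌ Ca^2+(aq) + SO4^2-(aq)
Ksp = [Ca^2+][SO4^2-]
If s mol/L dissolves here, [Ca^2+] = s, [SO4^2-] = 0.085 + s ≈ 0.085 (since SO4^2- from K2SO4 dominates).
Ksp ≈ s × 0.085
s = 2.6 x 10^-4 M
Check: s = 2.6 × 10^-4 ≪ 0.085, so the approximation is valid.

s ≈ 2.6 × 10^-4 M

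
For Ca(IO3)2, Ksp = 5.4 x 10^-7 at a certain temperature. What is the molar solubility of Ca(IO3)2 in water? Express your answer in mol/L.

Ca(IO3)2(s) ⇌ Ca^2+ + 2 IO3^-
Ksp = [Ca^2+][IO3^-]^2
For each mole of Ca(IO3)2 that dissolves: [Ca^2+] = s, [IO3^-] = 2s.
Ksp = s(2s)^2 = 4s^3
s = (5.4 x 10^-7 / 4)^(1/3) = 5.1 × 10^-3 M

s = 5.1e-3 M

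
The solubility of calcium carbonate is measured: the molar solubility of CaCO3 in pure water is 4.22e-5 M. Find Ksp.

CaCO3(s) ⇌ Ca^2+ + CO3^2-
For each mole of CaCO3 that dissolves: [Ca^2+] = s, [CO3^2-] = s.
Ksp = [Ca^2+][CO3^2-]
Ksp = s × s = s^2
With s = 4.22 × 10^-5: Ksp = 1.78 x 10^-9

Ksp ≈ 1.78 x 10^-9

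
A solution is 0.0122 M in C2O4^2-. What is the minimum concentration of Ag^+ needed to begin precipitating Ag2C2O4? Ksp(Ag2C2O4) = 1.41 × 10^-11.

[Ag^+] ≈ 3.40 x 10^-5 M

Ag2C2O4(s) ⇌ 2 Ag^+ + C2O4^2-
Ksp = [Ag^+]^2[C2O4^2-]
Precipitation begins when Q = Ksp. With [C2O4^2-] = 0.0122 M:
1.41 × 10^-11 = (0.0122) × [Ag^+]^2
[Ag^+] = (1.41 × 10^-11 / 1.22 × 10^-2)^(1/2) = 3.40 × 10^-5 M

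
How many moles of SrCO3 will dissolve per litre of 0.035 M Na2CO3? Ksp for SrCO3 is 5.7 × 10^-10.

SrCO3(s) ⇌ Sr^2+ + CO3^2-
Ksp = [Sr^2+][CO3^2-]
If s mol/L dissolves here, [Sr^2+] = s, [CO3^2-] = 0.035 + s ≈ 0.035 (since CO3^2- from Na2CO3 dominates).
Ksp ≈ s × 0.035
s = 1.6 × 10^-8 M
Check: s = 1.6 × 10^-8 ≪ 0.035, so the approximation is valid.

1.6e-8 M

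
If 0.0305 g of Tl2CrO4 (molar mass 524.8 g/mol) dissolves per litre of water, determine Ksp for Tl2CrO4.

Ksp = 7.85 × 10^-13

Molar solubility s = (3.05 × 10^-2 g/L) / (524.8 g/mol) = 5.812 × 10^-5 M.
Tl2CrO4(s) ⇌ 2 Tl^+(aq) + CrO4^2-(aq)
Let s = molar solubility. Then [Tl^+] = 2s and [CrO4^2-] = s.
Ksp = [Tl^+]^2[CrO4^2-]
So Ksp = (2s)^2 × s = 4s^3
With s = 5.812 × 10^-5: Ksp = 7.85 × 10^-13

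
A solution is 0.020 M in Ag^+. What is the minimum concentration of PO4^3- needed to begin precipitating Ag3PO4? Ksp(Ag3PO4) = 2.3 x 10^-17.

[PO4^3-] = 2.9 × 10^-12 M

Ag3PO4(s) ⇌ 3 Ag^+(aq) + PO4^3-(aq)
Ksp = [Ag^+]^3[PO4^3-]
Precipitation begins when Q = Ksp. With [Ag^+] = 0.020 M:
2.3 x 10^-17 = (0.020)^3 × [PO4^3-]
[PO4^3-] = (2.3 x 10^-17 / 8.00 x 10^-6) = 2.9 x 10^-12 M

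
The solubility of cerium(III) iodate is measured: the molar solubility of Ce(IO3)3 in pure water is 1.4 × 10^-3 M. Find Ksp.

Ce(IO3)3(s) <=> Ce^3+ + 3 IO3^-
Let s = molar solubility. Then [Ce^3+] = s and [IO3^-] = 3s.
Ksp = [Ce^3+][IO3^-]^3
Ksp = s(3s)^3 = 27s^4
Ksp = 27 × (1.4 × 10^-3)^4 = 1.0 × 10^-10

Ksp = 1.0e-10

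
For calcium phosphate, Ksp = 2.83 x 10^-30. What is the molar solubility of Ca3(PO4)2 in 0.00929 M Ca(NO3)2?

Ca3(PO4)2(s) ⇌ 3 Ca^2+(aq) + 2 PO4^3-(aq)
Ksp = [Ca^2+]^3[PO4^3-]^2
Let s = moles of Ca3(PO4)2 that dissolve per litre. [Ca^2+] = 0.00929 + 3s ≈ 0.00929, [PO4^3-] = 2s (Ksp is small, so little additional dissolves).
Ksp ≈ (0.00929)^3 × (2s)^2
s = 9.39 × 10^-13 M
Check: 3s = 2.8 x 10^-12 ≪ 0.00929, so the approximation is valid.

s = 9.39 x 10^-13 M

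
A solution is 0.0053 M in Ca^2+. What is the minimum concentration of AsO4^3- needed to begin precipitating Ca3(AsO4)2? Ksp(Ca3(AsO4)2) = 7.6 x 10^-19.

2.3 × 10^-6 M

Ca3(AsO4)2(s) ⇌ 3 Ca^2+ + 2 AsO4^3-
Ksp = [Ca^2+]^3[AsO4^3-]^2
Precipitation begins when Q = Ksp. With [Ca^2+] = 0.0053 M:
7.6 x 10^-19 = (0.0053)^3 × [AsO4^3-]^2
[AsO4^3-] = (7.6 x 10^-19 / 1.49 × 10^-7)^(1/2) = 2.3 × 10^-6 M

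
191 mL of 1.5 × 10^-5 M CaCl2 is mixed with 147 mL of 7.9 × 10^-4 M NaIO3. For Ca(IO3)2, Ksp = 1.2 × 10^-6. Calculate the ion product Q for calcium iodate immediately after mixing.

1.0 × 10^-12

Total volume = 191 + 147 = 338 mL.
[Ca^2+] = 1.5 × 10^-5 × (191/338) = 8.48 × 10^-6 M
[IO3^-] = 7.9 × 10^-4 × (147/338) = 3.44 × 10^-4 M
Ca(IO3)2(s) <=> Ca^2+ + 2 IO3^-, so Q = [Ca^2+][IO3^-]^2
Q = (8.48 x 10^-6)(3.44 × 10^-4)^2 = 1.0 × 10^-12
Q < Ksp, so no precipitate of Ca(IO3)2 forms.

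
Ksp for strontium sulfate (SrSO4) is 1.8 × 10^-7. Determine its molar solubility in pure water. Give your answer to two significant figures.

SrSO4(s) <=> Sr^2+ + SO4^2-
Ksp = [Sr^2+][SO4^2-]
For each mole of SrSO4 that dissolves: [Sr^2+] = s, [SO4^2-] = s.
Ksp = s^2
s = (1.8 × 10^-7)^(1/2) = 4.2 × 10^-4 M

4.2e-4 M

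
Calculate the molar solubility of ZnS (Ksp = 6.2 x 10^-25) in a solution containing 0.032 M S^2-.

s = 1.9e-23 M

ZnS(s) ⇌ Zn^2+ + S^2-
Ksp = [Zn^2+][S^2-]
If s mol/L dissolves here, [Zn^2+] = s, [S^2-] = 0.032 + s ≈ 0.032 (since the S^2- already present dominates).
Ksp ≈ s × 0.032
s = 1.9 × 10^-23 M
Check: s = 1.9 x 10^-23 ≪ 0.032, so the approximation is valid.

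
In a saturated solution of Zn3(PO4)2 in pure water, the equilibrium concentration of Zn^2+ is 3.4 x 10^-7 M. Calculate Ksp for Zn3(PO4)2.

Ksp ≈ 2.0 x 10^-33

Zn3(PO4)2(s) ⇌ 3 Zn^2+(aq) + 2 PO4^3-(aq)
Stoichiometry gives [PO4^3-] = (2/3)[Zn^2+] = 2.27 x 10^-7 M.
Ksp = [Zn^2+]^3[PO4^3-]^2
Ksp = (3.4 × 10^-7)^3 × (2.27 × 10^-7)^2 = 2.0 × 10^-33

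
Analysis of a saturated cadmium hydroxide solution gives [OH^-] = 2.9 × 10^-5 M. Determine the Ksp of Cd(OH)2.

1.2 × 10^-14

Cd(OH)2(s) ⇌ Cd^2+ + 2 OH^-
Stoichiometry gives [Cd^2+] = (1/2)[OH^-] = 1.45 × 10^-5 M.
Ksp = [Cd^2+][OH^-]^2
Ksp = 1.45 x 10^-5 × (2.9 × 10^-5)^2 = 1.2 x 10^-14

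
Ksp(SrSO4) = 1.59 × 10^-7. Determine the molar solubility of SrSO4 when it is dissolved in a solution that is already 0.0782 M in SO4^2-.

SrSO4(s) ⇌ Sr^2+(aq) + SO4^2-(aq)
Ksp = [Sr^2+][SO4^2-]
Let s be the molar solubility in this solution. [Sr^2+] = s, [SO4^2-] = 0.0782 + s ≈ 0.0782 (Ksp is small, so little additional dissolves).
Ksp ≈ s × 0.0782
s = 2.03 x 10^-6 M
Check: s = 2.0 x 10^-6 ≪ 0.0782, so the approximation is valid.

2.03e-6 M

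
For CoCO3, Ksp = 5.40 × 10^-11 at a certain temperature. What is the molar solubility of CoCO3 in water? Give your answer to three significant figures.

CoCO3(s) ⇌ Co^2+ + CO3^2-
Ksp = [Co^2+][CO3^2-]
Let s = molar solubility. Then [Co^2+] = s and [CO3^2-] = s.
Ksp = (s)(s) = s^2
s = √(5.40 × 10^-11) = 7.35 × 10^-6 M

s = 7.35e-6 M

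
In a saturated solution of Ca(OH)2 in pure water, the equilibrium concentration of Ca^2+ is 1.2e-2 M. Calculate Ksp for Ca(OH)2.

Ca(OH)2(s) ⇌ Ca^2+(aq) + 2 OH^-(aq)
Stoichiometry gives [OH^-] = (2/1)[Ca^2+] = 2.40 × 10^-2 M.
Ksp = [Ca^2+][OH^-]^2
Ksp = 1.2 x 10^-2 × (2.40 x 10^-2)^2 = 6.9 × 10^-6

6.9 x 10^-6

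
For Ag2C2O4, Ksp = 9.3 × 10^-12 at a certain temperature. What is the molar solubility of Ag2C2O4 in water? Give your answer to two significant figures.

s ≈ 1.3e-4 M

Ag2C2O4(s) ⇌ 2 Ag^+(aq) + C2O4^2-(aq)
Ksp = [Ag^+]^2[C2O4^2-]
With molar solubility s: [Ag^+] = 2s, [C2O4^2-] = s.
So Ksp = (2s)^2 × s = 4s^3
s = (9.3 × 10^-12 / 4)^(1/3) = 1.3 × 10^-4 M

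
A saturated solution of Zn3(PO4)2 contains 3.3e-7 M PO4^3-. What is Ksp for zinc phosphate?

Zn3(PO4)2(s) <=> 3 Zn^2+(aq) + 2 PO4^3-(aq)
Stoichiometry gives [Zn^2+] = (3/2)[PO4^3-] = 4.95 × 10^-7 M.
Ksp = [Zn^2+]^3[PO4^3-]^2
Ksp = (4.95 × 10^-7)^3 × (3.3 x 10^-7)^2 = 1.3 × 10^-32

Ksp ≈ 1.3 × 10^-32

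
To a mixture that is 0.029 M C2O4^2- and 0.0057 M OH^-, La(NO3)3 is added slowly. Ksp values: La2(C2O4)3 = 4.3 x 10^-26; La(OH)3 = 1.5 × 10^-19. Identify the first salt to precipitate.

Precipitation of each salt starts when its ion product equals its Ksp.
For La2(C2O4)3: 4.3 x 10^-26 = (0.029)^3 × [La^3+]^2  ⇒  [La^3+] = 4.2 × 10^-11 M.
For La(OH)3: 1.5 × 10^-19 = (0.0057)^3 × [La^3+]  ⇒  [La^3+] = 8.1 x 10^-13 M.
The salt with the lower threshold [La^3+] precipitates first: La(OH)3.

La(OH)3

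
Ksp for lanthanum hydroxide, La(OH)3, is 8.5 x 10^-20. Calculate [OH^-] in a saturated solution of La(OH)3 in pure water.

[OH^-] ≈ 2.2 x 10^-5 M

La(OH)3(s) ⇌ La^3+ + 3 OH^-
Ksp = [La^3+][OH^-]^3
With molar solubility s: [La^3+] = s, [OH^-] = 3s.
Ksp = s(3s)^3 = 27s^4
s = (8.5 x 10^-20 / 27)^(1/4) = 7.49 × 10^-6 M
[OH^-] = 3s = 2.2 × 10^-5 M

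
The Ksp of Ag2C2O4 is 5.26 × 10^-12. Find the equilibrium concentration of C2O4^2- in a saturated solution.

Ag2C2O4(s) ⇌ 2 Ag^+ + C2O4^2-
Ksp = [Ag^+]^2[C2O4^2-]
Let s = molar solubility. Then [Ag^+] = 2s and [C2O4^2-] = s.
So Ksp = (2s)^2 × s = 4s^3
s = (5.26 × 10^-12 / 4)^(1/3) = 1.096 × 10^-4 M
[C2O4^2-] = s = 1.10 x 10^-4 M

[C2O4^2-] = 1.10 x 10^-4 M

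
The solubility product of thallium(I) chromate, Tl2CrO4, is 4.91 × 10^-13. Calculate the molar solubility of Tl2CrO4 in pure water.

s ≈ 4.97e-5 M

Tl2CrO4(s) <=> 2 Tl^+(aq) + CrO4^2-(aq)
Ksp = [Tl^+]^2[CrO4^2-]
Let s = molar solubility. Then [Tl^+] = 2s and [CrO4^2-] = s.
Substituting: Ksp = (2s)^2s = 4s^3
s = (4.91 × 10^-13 / 4)^(1/3) = 4.97 × 10^-5 M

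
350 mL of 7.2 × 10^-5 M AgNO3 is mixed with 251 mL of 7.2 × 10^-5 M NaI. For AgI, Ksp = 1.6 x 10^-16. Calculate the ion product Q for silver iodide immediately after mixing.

1.3 × 10^-9

Total volume = 350 + 251 = 601 mL.
[Ag^+] = 7.2 × 10^-5 × (350/601) = 4.19 × 10^-5 M
[I^-] = 7.2 x 10^-5 × (251/601) = 3.01 × 10^-5 M
AgI(s) ⇌ Ag^+(aq) + I^-(aq), so Q = [Ag^+][I^-]
Q = (4.19 × 10^-5)(3.01 × 10^-5) = 1.3 × 10^-9
Q > Ksp, so AgI will precipitate.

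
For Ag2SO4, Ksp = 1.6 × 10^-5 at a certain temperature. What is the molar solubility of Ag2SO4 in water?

s = 1.6e-2 M

Ag2SO4(s) ⇌ 2 Ag^+ + SO4^2-
Ksp = [Ag^+]^2[SO4^2-]
With molar solubility s: [Ag^+] = 2s, [SO4^2-] = s.
Ksp = (2s)^2s = 4s^3
Solving, s = (1.6 × 10^-5/4)^(1/3) = 1.6 x 10^-2 M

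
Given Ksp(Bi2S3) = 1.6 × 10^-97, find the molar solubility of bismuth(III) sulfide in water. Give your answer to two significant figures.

Bi2S3(s) ⇌ 2 Bi^3+(aq) + 3 S^2-(aq)
Ksp = [Bi^3+]^2[S^2-]^3
If s mol/L of Bi2S3 dissolves, [Bi^3+] = 2s and [S^2-] = 3s.
So Ksp = (2s)^2 × (3s)^3 = 108s^5
s = (1.6 × 10^-97 / 108)^(1/5) = 1.7 x 10^-20 M

s = 1.7 x 10^-20 M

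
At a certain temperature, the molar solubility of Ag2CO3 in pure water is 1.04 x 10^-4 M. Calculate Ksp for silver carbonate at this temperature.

Ag2CO3(s) ⇌ 2 Ag^+ + CO3^2-
Let s = molar solubility. Then [Ag^+] = 2s and [CO3^2-] = s.
Ksp = [Ag^+]^2[CO3^2-]
Ksp = (2s)^2s = 4s^3
With s = 1.04 × 10^-4: Ksp = 4.50 × 10^-12

Ksp ≈ 4.50 × 10^-12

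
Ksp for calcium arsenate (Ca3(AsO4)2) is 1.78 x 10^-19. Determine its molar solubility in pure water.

s = 6.97 × 10^-5 M

Ca3(AsO4)2(s) ⇌ 3 Ca^2+(aq) + 2 AsO4^3-(aq)
Ksp = [Ca^2+]^3[AsO4^3-]^2
For each mole of Ca3(AsO4)2 that dissolves: [Ca^2+] = 3s, [AsO4^3-] = 2s.
So Ksp = (3s)^3 × (2s)^2 = 108s^5
s = (1.78 x 10^-19 / 108)^(1/5) = 6.97 × 10^-5 M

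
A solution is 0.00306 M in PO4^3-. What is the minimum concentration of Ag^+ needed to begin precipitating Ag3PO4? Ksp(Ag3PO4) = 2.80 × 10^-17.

Ag3PO4(s) ⇌ 3 Ag^+ + PO4^3-
Ksp = [Ag^+]^3[PO4^3-]
Precipitation begins when Q = Ksp. With [PO4^3-] = 0.00306 M:
2.80 × 10^-17 = (0.00306) × [Ag^+]^3
[Ag^+] = (2.80 × 10^-17 / 3.06 x 10^-3)^(1/3) = 2.09 × 10^-5 M

[Ag^+] = 2.09 x 10^-5 M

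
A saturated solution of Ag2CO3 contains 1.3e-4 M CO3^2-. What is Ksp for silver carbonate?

Ag2CO3(s) ⇌ 2 Ag^+(aq) + CO3^2-(aq)
Stoichiometry gives [Ag^+] = (2/1)[CO3^2-] = 2.60 x 10^-4 M.
Ksp = [Ag^+]^2[CO3^2-]
Ksp = (2.60 x 10^-4)^2 × 1.3 × 10^-4 = 8.8 x 10^-12

8.8 × 10^-12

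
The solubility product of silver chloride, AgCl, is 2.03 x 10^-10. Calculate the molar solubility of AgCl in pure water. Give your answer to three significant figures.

s ≈ 1.42 x 10^-5 M

AgCl(s) ⇌ Ag^+(aq) + Cl^-(aq)
Ksp = [Ag^+][Cl^-]
With molar solubility s: [Ag^+] = s, [Cl^-] = s.
Ksp = s × s = s^2
s = (2.03 x 10^-10)^(1/2) = 1.42 × 10^-5 M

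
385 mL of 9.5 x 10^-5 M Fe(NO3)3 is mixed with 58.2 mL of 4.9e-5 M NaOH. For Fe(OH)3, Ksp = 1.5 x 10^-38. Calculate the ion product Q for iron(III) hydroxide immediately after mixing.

Total volume = 385 + 58.2 = 443.2 mL.
[Fe^3+] = 9.5 × 10^-5 × (385/443.2) = 8.25 × 10^-5 M
[OH^-] = 4.9 × 10^-5 × (58.2/443.2) = 6.43 × 10^-6 M
Fe(OH)3(s) <=> Fe^3+(aq) + 3 OH^-(aq), so Q = [Fe^3+][OH^-]^3
Q = (8.25 x 10^-5)(6.43 x 10^-6)^3 = 2.2 × 10^-20
Q > Ksp, so Fe(OH)3 will precipitate.

Q ≈ 2.2e-20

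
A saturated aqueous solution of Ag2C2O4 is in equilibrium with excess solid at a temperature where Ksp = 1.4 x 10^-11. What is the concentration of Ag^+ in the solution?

Ag2C2O4(s) ⇌ 2 Ag^+ + C2O4^2-
Ksp = [Ag^+]^2[C2O4^2-]
With molar solubility s: [Ag^+] = 2s, [C2O4^2-] = s.
So Ksp = (2s)^2 × s = 4s^3
Solving, s = (1.4 x 10^-11/4)^(1/3) = 1.52 × 10^-4 M
[Ag^+] = 2s = 3.0 × 10^-4 M

[Ag^+] = 3.0e-4 M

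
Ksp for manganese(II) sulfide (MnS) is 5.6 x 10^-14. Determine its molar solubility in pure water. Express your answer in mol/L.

s ≈ 2.4 x 10^-7 M

MnS(s) ⇌ Mn^2+ + S^2-
Ksp = [Mn^2+][S^2-]
Let s = molar solubility. Then [Mn^2+] = s and [S^2-] = s.
Ksp = s × s = s^2
s = √(5.6 x 10^-14) = 2.4 × 10^-7 M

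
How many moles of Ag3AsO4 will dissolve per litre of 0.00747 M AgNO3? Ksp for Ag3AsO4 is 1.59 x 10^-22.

3.81 × 10^-16 M

Ag3AsO4(s) ⇌ 3 Ag^+(aq) + AsO4^3-(aq)
Ksp = [Ag^+]^3[AsO4^3-]
Let s = moles of Ag3AsO4 that dissolve per litre. [Ag^+] = 0.00747 + 3s ≈ 0.00747, [AsO4^3-] = s (since Ag^+ from AgNO3 dominates).
Ksp ≈ (0.00747)^3 × s
s = 3.81 x 10^-16 M
Check: 3s = 1.1 x 10^-15 ≪ 0.00747, so the approximation is valid.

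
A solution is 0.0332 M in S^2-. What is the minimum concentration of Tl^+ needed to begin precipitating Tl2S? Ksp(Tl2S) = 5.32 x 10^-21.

[Tl^+] = 4.00 × 10^-10 M

Tl2S(s) <=> 2 Tl^+(aq) + S^2-(aq)
Ksp = [Tl^+]^2[S^2-]
Precipitation begins when Q = Ksp. With [S^2-] = 0.0332 M:
5.32 x 10^-21 = (0.0332) × [Tl^+]^2
[Tl^+] = (5.32 x 10^-21 / 3.32 × 10^-2)^(1/2) = 4.00 × 10^-10 M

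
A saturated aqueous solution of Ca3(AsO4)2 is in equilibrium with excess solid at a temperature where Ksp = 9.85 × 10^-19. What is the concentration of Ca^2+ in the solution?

Ca3(AsO4)2(s) ⇌ 3 Ca^2+(aq) + 2 AsO4^3-(aq)
Ksp = [Ca^2+]^3[AsO4^3-]^2
Let s = molar solubility. Then [Ca^2+] = 3s and [AsO4^3-] = 2s.
Ksp = (3s)^3(2s)^2 = 108s^5
Solving, s = (9.85 × 10^-19/108)^(1/5) = 9.818 × 10^-5 M
[Ca^2+] = 3s = 2.95 × 10^-4 M

[Ca^2+] ≈ 2.95 × 10^-4 M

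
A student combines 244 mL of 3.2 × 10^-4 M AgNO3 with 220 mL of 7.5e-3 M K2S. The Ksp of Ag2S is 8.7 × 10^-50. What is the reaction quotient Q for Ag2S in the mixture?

Total volume = 244 + 220 = 464 mL.
[Ag^+] = 3.2 × 10^-4 × (244/464) = 1.68 × 10^-4 M
[S^2-] = 7.5 × 10^-3 × (220/464) = 3.56 x 10^-3 M
Ag2S(s) ⇌ 2 Ag^+(aq) + S^2-(aq), so Q = [Ag^+]^2[S^2-]
Q = (1.68 × 10^-4)^2(3.56 x 10^-3) = 1.0 × 10^-10
Q > Ksp, so Ag2S will precipitate.

Q = 1.0 × 10^-10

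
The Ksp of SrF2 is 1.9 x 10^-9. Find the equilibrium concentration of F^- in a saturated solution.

SrF2(s) ⇌ Sr^2+ + 2 F^-
Ksp = [Sr^2+][F^-]^2
If s mol/L of SrF2 dissolves, [Sr^2+] = s and [F^-] = 2s.
Substituting: Ksp = s(2s)^2 = 4s^3
Solving, s = (1.9 x 10^-9/4)^(1/3) = 7.80 × 10^-4 M
[F^-] = 2s = 1.6 × 10^-3 M

[F^-] ≈ 1.6 x 10^-3 M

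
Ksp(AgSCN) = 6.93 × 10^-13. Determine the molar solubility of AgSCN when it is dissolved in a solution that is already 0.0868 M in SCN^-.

s ≈ 7.98 × 10^-12 M

AgSCN(s) ⇌ Ag^+(aq) + SCN^-(aq)
Ksp = [Ag^+][SCN^-]
Let s be the molar solubility in this solution. [Ag^+] = s, [SCN^-] = 0.0868 + s ≈ 0.0868 (Ksp is small, so little additional dissolves).
Ksp ≈ s × 0.0868
s = 7.98 × 10^-12 M
Check: s = 8.0 × 10^-12 ≪ 0.0868, so the approximation is valid.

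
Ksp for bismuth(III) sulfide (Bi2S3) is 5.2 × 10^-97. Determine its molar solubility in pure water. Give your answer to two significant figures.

2.2 x 10^-20 M

Bi2S3(s) <=> 2 Bi^3+(aq) + 3 S^2-(aq)
Ksp = [Bi^3+]^2[S^2-]^3
With molar solubility s: [Bi^3+] = 2s, [S^2-] = 3s.
Substituting: Ksp = (2s)^2(3s)^3 = 108s^5
s = (5.2 × 10^-97 / 108)^(1/5) = 2.2 x 10^-20 M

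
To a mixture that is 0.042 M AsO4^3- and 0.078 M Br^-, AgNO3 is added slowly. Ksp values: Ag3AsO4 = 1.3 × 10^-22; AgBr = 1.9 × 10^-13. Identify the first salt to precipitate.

AgBr

Precipitation of each salt starts when its ion product equals its Ksp.
For Ag3AsO4: 1.3 × 10^-22 = 0.042 × [Ag^+]^3  ⇒  [Ag^+] = 1.5 x 10^-7 M.
For AgBr: 1.9 × 10^-13 = 0.078 × [Ag^+]  ⇒  [Ag^+] = 2.4 x 10^-12 M.
The salt with the lower threshold [Ag^+] precipitates first: AgBr.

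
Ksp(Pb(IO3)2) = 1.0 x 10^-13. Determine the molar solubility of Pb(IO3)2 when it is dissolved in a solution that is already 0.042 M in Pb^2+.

Pb(IO3)2(s) <=> Pb^2+(aq) + 2 IO3^-(aq)
Ksp = [Pb^2+][IO3^-]^2
If s mol/L dissolves here, [Pb^2+] = 0.042 + s ≈ 0.042, [IO3^-] = 2s (since the Pb^2+ already present dominates).
Ksp ≈ 0.042 × (2s)^2
s = 7.7 × 10^-7 M
Check: s = 7.7 × 10^-7 ≪ 0.042, so the approximation is valid.

s = 7.7 x 10^-7 M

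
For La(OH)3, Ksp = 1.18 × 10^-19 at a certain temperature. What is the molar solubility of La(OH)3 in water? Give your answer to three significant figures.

La(OH)3(s) ⇌ La^3+ + 3 OH^-
Ksp = [La^3+][OH^-]^3
If s mol/L of La(OH)3 dissolves, [La^3+] = s and [OH^-] = 3s.
Substituting: Ksp = s(3s)^3 = 27s^4
Solving, s = (1.18 × 10^-19/27)^(1/4) = 8.13 × 10^-6 M

s ≈ 8.13e-6 M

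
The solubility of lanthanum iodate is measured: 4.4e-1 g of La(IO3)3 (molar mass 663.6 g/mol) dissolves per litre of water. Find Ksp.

Ksp ≈ 5.2 × 10^-12

Molar solubility s = (4.4 x 10^-1 g/L) / (663.6 g/mol) = 6.63 x 10^-4 M.
La(IO3)3(s) <=> La^3+(aq) + 3 IO3^-(aq)
For each mole of La(IO3)3 that dissolves: [La^3+] = s, [IO3^-] = 3s.
Ksp = [La^3+][IO3^-]^3
Substituting: Ksp = s(3s)^3 = 27s^4
With s = 6.63 x 10^-4: Ksp = 5.2 × 10^-12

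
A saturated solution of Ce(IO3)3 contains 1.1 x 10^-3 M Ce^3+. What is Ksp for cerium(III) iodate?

Ksp = 4.0 × 10^-11

Ce(IO3)3(s) ⇌ Ce^3+(aq) + 3 IO3^-(aq)
Stoichiometry gives [IO3^-] = (3/1)[Ce^3+] = 3.30 × 10^-3 M.
Ksp = [Ce^3+][IO3^-]^3
Ksp = 1.1 × 10^-3 × (3.30 x 10^-3)^3 = 4.0 x 10^-11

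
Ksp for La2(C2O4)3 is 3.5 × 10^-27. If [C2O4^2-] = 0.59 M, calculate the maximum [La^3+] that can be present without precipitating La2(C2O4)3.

La2(C2O4)3(s) ⇌ 2 La^3+ + 3 C2O4^2-
Ksp = [La^3+]^2[C2O4^2-]^3
Precipitation begins when Q = Ksp. With [C2O4^2-] = 0.59 M:
3.5 × 10^-27 = (0.59)^3 × [La^3+]^2
[La^3+] = (3.5 × 10^-27 / 2.05 × 10^-1)^(1/2) = 1.3 × 10^-13 M

1.3 x 10^-13 M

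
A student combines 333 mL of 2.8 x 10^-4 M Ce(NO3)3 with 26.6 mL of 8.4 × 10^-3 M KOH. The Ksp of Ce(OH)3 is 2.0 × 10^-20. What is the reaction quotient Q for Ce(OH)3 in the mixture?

Total volume = 333 + 26.6 = 359.6 mL.
[Ce^3+] = 2.8 × 10^-4 × (333/359.6) = 2.59 × 10^-4 M
[OH^-] = 8.4 × 10^-3 × (26.6/359.6) = 6.21 × 10^-4 M
Ce(OH)3(s) ⇌ Ce^3+ + 3 OH^-, so Q = [Ce^3+][OH^-]^3
Q = (2.59 × 10^-4)(6.21 x 10^-4)^3 = 6.2 x 10^-14
Q > Ksp, so Ce(OH)3 will precipitate.

6.2 x 10^-14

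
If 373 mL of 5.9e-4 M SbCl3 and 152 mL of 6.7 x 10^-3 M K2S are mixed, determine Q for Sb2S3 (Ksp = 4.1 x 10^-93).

Total volume = 373 + 152 = 525 mL.
[Sb^3+] = 5.9 × 10^-4 × (373/525) = 4.19 x 10^-4 M
[S^2-] = 6.7 × 10^-3 × (152/525) = 1.94 x 10^-3 M
Sb2S3(s) ⇌ 2 Sb^3+ + 3 S^2-, so Q = [Sb^3+]^2[S^2-]^3
Q = (4.19 × 10^-4)^2(1.94 x 10^-3)^3 = 1.3 × 10^-15
Q > Ksp, so Sb2S3 will precipitate.

Q = 1.3 x 10^-15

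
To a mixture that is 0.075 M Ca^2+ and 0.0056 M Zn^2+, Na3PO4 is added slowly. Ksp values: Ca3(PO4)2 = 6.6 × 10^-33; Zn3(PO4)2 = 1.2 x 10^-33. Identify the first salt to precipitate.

Precipitation of each salt starts when its ion product equals its Ksp.
For Ca3(PO4)2: 6.6 × 10^-33 = (0.075)^3 × [PO4^3-]^2  ⇒  [PO4^3-] = 4.0 × 10^-15 M.
For Zn3(PO4)2: 1.2 x 10^-33 = (0.0056)^3 × [PO4^3-]^2  ⇒  [PO4^3-] = 8.3 × 10^-14 M.
The salt with the lower threshold [PO4^3-] precipitates first: Ca3(PO4)2.

Ca3(PO4)2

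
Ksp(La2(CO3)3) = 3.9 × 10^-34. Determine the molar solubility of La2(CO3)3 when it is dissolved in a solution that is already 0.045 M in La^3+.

1.9e-11 M

La2(CO3)3(s) <=> 2 La^3+(aq) + 3 CO3^2-(aq)
Ksp = [La^3+]^2[CO3^2-]^3
If s mol/L dissolves here, [La^3+] = 0.045 + 2s ≈ 0.045, [CO3^2-] = 3s (Ksp is small, so little additional dissolves).
Ksp ≈ (0.045)^2 × (3s)^3
s = 1.9 x 10^-11 M
Check: 2s = 3.8 × 10^-11 ≪ 0.045, so the approximation is valid.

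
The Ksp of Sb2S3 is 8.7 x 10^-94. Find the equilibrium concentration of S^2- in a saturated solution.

[S^2-] = 2.9 x 10^-19 M

Sb2S3(s) ⇌ 2 Sb^3+(aq) + 3 S^2-(aq)
Ksp = [Sb^3+]^2[S^2-]^3
Let s = molar solubility. Then [Sb^3+] = 2s and [S^2-] = 3s.
So Ksp = (2s)^2 × (3s)^3 = 108s^5
s^5 = 8.7 x 10^-94 / 108, so s = 9.58 × 10^-20 M
[S^2-] = 3s = 2.9 x 10^-19 M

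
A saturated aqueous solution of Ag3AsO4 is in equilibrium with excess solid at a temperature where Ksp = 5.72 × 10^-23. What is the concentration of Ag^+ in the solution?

[Ag^+] ≈ 3.62 x 10^-6 M

Ag3AsO4(s) ⇌ 3 Ag^+ + AsO4^3-
Ksp = [Ag^+]^3[AsO4^3-]
With molar solubility s: [Ag^+] = 3s, [AsO4^3-] = s.
Substituting: Ksp = (3s)^3s = 27s^4
s = (5.72 × 10^-23 / 27)^(1/4) = 1.206 × 10^-6 M
[Ag^+] = 3s = 3.62 x 10^-6 M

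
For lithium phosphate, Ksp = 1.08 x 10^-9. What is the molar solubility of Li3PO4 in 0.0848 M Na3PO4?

s ≈ 7.78 x 10^-4 M

Li3PO4(s) ⇌ 3 Li^+ + PO4^3-
Ksp = [Li^+]^3[PO4^3-]
If s mol/L dissolves here, [Li^+] = 3s, [PO4^3-] = 0.0848 + s ≈ 0.0848 (Ksp is small, so little additional dissolves).
Ksp ≈ (3s)^3 × 0.0848
s = 7.78 x 10^-4 M
Check: s = 7.8 × 10^-4 ≪ 0.0848, so the approximation is valid.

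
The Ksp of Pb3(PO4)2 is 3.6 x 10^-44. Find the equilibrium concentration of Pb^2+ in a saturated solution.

[Pb^2+] = 2.4 x 10^-9 M

Pb3(PO4)2(s) <=> 3 Pb^2+(aq) + 2 PO4^3-(aq)
Ksp = [Pb^2+]^3[PO4^3-]^2
Let s = molar solubility. Then [Pb^2+] = 3s and [PO4^3-] = 2s.
Substituting: Ksp = (3s)^3(2s)^2 = 108s^5
s = (3.6 x 10^-44 / 108)^(1/5) = 8.03 x 10^-10 M
[Pb^2+] = 3s = 2.4 x 10^-9 M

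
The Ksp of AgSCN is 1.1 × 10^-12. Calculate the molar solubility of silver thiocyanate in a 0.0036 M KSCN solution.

AgSCN(s) <=> Ag^+ + SCN^-
Ksp = [Ag^+][SCN^-]
Let s = moles of AgSCN that dissolve per litre. [Ag^+] = s, [SCN^-] = 0.0036 + s ≈ 0.0036 (since SCN^- from KSCN dominates).
Ksp ≈ s × 0.0036
s = 3.1 x 10^-10 M
Check: s = 3.1 x 10^-10 ≪ 0.0036, so the approximation is valid.

3.1e-10 M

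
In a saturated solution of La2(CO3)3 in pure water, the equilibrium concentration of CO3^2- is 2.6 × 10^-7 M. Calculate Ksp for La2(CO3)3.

Ksp = 5.3 x 10^-34

La2(CO3)3(s) ⇌ 2 La^3+ + 3 CO3^2-
Stoichiometry gives [La^3+] = (2/3)[CO3^2-] = 1.73 × 10^-7 M.
Ksp = [La^3+]^2[CO3^2-]^3
Ksp = (1.73 × 10^-7)^2 × (2.6 × 10^-7)^3 = 5.3 × 10^-34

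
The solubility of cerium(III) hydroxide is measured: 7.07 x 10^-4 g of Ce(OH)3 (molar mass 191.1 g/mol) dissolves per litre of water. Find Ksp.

Ksp = 5.06e-21

Molar solubility s = (7.07 × 10^-4 g/L) / (191.1 g/mol) = 3.700 x 10^-6 M.
Ce(OH)3(s) ⇌ Ce^3+ + 3 OH^-
With molar solubility s: [Ce^3+] = s, [OH^-] = 3s.
Ksp = [Ce^3+][OH^-]^3
Substituting: Ksp = s(3s)^3 = 27s^4
Ksp = 27 × (3.700 × 10^-6)^4 = 5.06 × 10^-21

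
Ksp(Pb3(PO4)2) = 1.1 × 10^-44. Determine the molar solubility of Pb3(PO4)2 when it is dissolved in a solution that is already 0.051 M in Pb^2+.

Pb3(PO4)2(s) <=> 3 Pb^2+(aq) + 2 PO4^3-(aq)
Ksp = [Pb^2+]^3[PO4^3-]^2
Let s be the molar solubility in this solution. [Pb^2+] = 0.051 + 3s ≈ 0.051, [PO4^3-] = 2s (common-ion effect: Pb^2+ is already 0.051 M).
Ksp ≈ (0.051)^3 × (2s)^2
s = 4.6 × 10^-21 M
Check: 3s = 1.4 × 10^-20 ≪ 0.051, so the approximation is valid.

4.6 × 10^-21 M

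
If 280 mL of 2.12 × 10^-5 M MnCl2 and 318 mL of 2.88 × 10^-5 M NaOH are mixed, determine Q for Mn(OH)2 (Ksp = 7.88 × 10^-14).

2.33 × 10^-15

Total volume = 280 + 318 = 598 mL.
[Mn^2+] = 2.12 × 10^-5 × (280/598) = 9.926 × 10^-6 M
[OH^-] = 2.88 × 10^-5 × (318/598) = 1.532 × 10^-5 M
Mn(OH)2(s) ⇌ Mn^2+ + 2 OH^-, so Q = [Mn^2+][OH^-]^2
Q = (9.926 x 10^-6)(1.532 × 10^-5)^2 = 2.33 × 10^-15
Q < Ksp, so no precipitate of Mn(OH)2 forms.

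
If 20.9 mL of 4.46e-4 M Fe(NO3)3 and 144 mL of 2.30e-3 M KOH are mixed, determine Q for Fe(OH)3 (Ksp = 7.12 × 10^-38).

Total volume = 20.9 + 144 = 164.9 mL.
[Fe^3+] = 4.46 × 10^-4 × (20.9/164.9) = 5.653 × 10^-5 M
[OH^-] = 2.30 × 10^-3 × (144/164.9) = 2.008 × 10^-3 M
Fe(OH)3(s) ⇌ Fe^3+(aq) + 3 OH^-(aq), so Q = [Fe^3+][OH^-]^3
Q = (5.653 × 10^-5)(2.008 × 10^-3)^3 = 4.58 × 10^-13
Q > Ksp, so Fe(OH)3 will precipitate.

Q ≈ 4.58 x 10^-13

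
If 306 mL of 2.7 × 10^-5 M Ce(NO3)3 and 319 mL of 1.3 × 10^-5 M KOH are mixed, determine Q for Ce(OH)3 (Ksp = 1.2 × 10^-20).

Total volume = 306 + 319 = 625 mL.
[Ce^3+] = 2.7 × 10^-5 × (306/625) = 1.32 × 10^-5 M
[OH^-] = 1.3 × 10^-5 × (319/625) = 6.64 × 10^-6 M
Ce(OH)3(s) <=> Ce^3+ + 3 OH^-, so Q = [Ce^3+][OH^-]^3
Q = (1.32 × 10^-5)(6.64 x 10^-6)^3 = 3.9 × 10^-21
Q < Ksp, so no precipitate of Ce(OH)3 forms.

Q ≈ 3.9 × 10^-21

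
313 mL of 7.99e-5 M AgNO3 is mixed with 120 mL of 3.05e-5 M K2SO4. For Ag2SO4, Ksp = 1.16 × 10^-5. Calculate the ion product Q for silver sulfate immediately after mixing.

Q = 2.82 x 10^-14

Total volume = 313 + 120 = 433 mL.
[Ag^+] = 7.99 × 10^-5 × (313/433) = 5.776 × 10^-5 M
[SO4^2-] = 3.05 × 10^-5 × (120/433) = 8.453 x 10^-6 M
Ag2SO4(s) <=> 2 Ag^+(aq) + SO4^2-(aq), so Q = [Ag^+]^2[SO4^2-]
Q = (5.776 × 10^-5)^2(8.453 × 10^-6) = 2.82 × 10^-14
Q < Ksp, so no precipitate of Ag2SO4 forms.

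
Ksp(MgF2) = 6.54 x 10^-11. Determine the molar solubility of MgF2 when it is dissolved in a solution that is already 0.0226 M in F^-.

s ≈ 1.28 × 10^-7 M

MgF2(s) ⇌ Mg^2+(aq) + 2 F^-(aq)
Ksp = [Mg^2+][F^-]^2
If s mol/L dissolves here, [Mg^2+] = s, [F^-] = 0.0226 + 2s ≈ 0.0226 (since the F^- already present dominates).
Ksp ≈ s × (0.0226)^2
s = 1.28 x 10^-7 M
Check: 2s = 2.6 × 10^-7 ≪ 0.0226, so the approximation is valid.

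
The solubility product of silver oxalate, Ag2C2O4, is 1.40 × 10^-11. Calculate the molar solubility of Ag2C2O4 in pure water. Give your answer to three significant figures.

s ≈ 1.52 × 10^-4 M

Ag2C2O4(s) ⇌ 2 Ag^+(aq) + C2O4^2-(aq)
Ksp = [Ag^+]^2[C2O4^2-]
If s mol/L of Ag2C2O4 dissolves, [Ag^+] = 2s and [C2O4^2-] = s.
Substituting: Ksp = (2s)^2s = 4s^3
Solving, s = (1.40 × 10^-11/4)^(1/3) = 1.52 × 10^-4 M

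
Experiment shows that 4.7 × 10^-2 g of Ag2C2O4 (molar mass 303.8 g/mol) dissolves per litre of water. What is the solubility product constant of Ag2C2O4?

1.5 × 10^-11

Molar solubility s = (4.7 × 10^-2 g/L) / (303.8 g/mol) = 1.55 × 10^-4 M.
Ag2C2O4(s) ⇌ 2 Ag^+(aq) + C2O4^2-(aq)
If s mol/L of Ag2C2O4 dissolves, [Ag^+] = 2s and [C2O4^2-] = s.
Ksp = [Ag^+]^2[C2O4^2-]
Ksp = (2s)^2s = 4s^3
With s = 1.55 x 10^-4: Ksp = 1.5 × 10^-11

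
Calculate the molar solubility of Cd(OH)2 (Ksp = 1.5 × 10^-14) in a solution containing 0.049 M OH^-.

Cd(OH)2(s) ⇌ Cd^2+(aq) + 2 OH^-(aq)
Ksp = [Cd^2+][OH^-]^2
Let s be the molar solubility in this solution. [Cd^2+] = s, [OH^-] = 0.049 + 2s ≈ 0.049 (Ksp is small, so little additional dissolves).
Ksp ≈ s × (0.049)^2
s = 6.2 x 10^-12 M
Check: 2s = 1.2 × 10^-11 ≪ 0.049, so the approximation is valid.

6.2 × 10^-12 M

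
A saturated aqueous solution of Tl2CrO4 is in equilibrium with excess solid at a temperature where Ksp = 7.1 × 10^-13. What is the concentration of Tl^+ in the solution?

Tl2CrO4(s) ⇌ 2 Tl^+(aq) + CrO4^2-(aq)
Ksp = [Tl^+]^2[CrO4^2-]
If s mol/L of Tl2CrO4 dissolves, [Tl^+] = 2s and [CrO4^2-] = s.
Ksp = (2s)^2s = 4s^3
Solving, s = (7.1 × 10^-13/4)^(1/3) = 5.62 x 10^-5 M
[Tl^+] = 2s = 1.1 × 10^-4 M

1.1 x 10^-4 M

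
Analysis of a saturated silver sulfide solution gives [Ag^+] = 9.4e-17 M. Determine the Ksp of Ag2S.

Ag2S(s) ⇌ 2 Ag^+ + S^2-
Stoichiometry gives [S^2-] = (1/2)[Ag^+] = 4.70 × 10^-17 M.
Ksp = [Ag^+]^2[S^2-]
Ksp = (9.4 x 10^-17)^2 × 4.70 x 10^-17 = 4.2 x 10^-49

4.2 × 10^-49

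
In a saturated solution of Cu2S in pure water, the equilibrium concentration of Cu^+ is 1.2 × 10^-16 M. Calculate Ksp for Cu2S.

8.6 x 10^-49

Cu2S(s) <=> 2 Cu^+(aq) + S^2-(aq)
Stoichiometry gives [S^2-] = (1/2)[Cu^+] = 6.00 x 10^-17 M.
Ksp = [Cu^+]^2[S^2-]
Ksp = (1.2 x 10^-16)^2 × 6.00 × 10^-17 = 8.6 x 10^-49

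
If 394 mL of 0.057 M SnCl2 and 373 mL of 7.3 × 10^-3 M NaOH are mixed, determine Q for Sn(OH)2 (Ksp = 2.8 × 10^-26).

Total volume = 394 + 373 = 767 mL.
[Sn^2+] = 5.7 x 10^-2 × (394/767) = 2.93 × 10^-2 M
[OH^-] = 7.3 x 10^-3 × (373/767) = 3.55 × 10^-3 M
Sn(OH)2(s) ⇌ Sn^2+ + 2 OH^-, so Q = [Sn^2+][OH^-]^2
Q = (2.93 x 10^-2)(3.55 x 10^-3)^2 = 3.7 x 10^-7
Q > Ksp, so Sn(OH)2 will precipitate.

3.7e-7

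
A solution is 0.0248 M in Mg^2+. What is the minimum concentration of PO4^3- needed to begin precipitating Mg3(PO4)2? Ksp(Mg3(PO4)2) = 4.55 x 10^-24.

[PO4^3-] ≈ 5.46 × 10^-10 M

Mg3(PO4)2(s) <=> 3 Mg^2+ + 2 PO4^3-
Ksp = [Mg^2+]^3[PO4^3-]^2
Precipitation begins when Q = Ksp. With [Mg^2+] = 0.0248 M:
4.55 x 10^-24 = (0.0248)^3 × [PO4^3-]^2
[PO4^3-] = (4.55 x 10^-24 / 1.525 × 10^-5)^(1/2) = 5.46 x 10^-10 M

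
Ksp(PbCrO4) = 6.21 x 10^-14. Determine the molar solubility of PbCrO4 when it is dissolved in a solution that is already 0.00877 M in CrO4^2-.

s = 7.08e-12 M

PbCrO4(s) ⇌ Pb^2+ + CrO4^2-
Ksp = [Pb^2+][CrO4^2-]
Let s be the molar solubility in this solution. [Pb^2+] = s, [CrO4^2-] = 0.00877 + s ≈ 0.00877 (common-ion effect: CrO4^2- is already 0.00877 M).
Ksp ≈ s × 0.00877
s = 7.08 × 10^-12 M
Check: s = 7.1 × 10^-12 ≪ 0.00877, so the approximation is valid.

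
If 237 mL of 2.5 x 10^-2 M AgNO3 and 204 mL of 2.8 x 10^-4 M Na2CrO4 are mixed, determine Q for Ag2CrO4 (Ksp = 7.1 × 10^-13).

Total volume = 237 + 204 = 441 mL.
[Ag^+] = 2.5 x 10^-2 × (237/441) = 1.34 × 10^-2 M
[CrO4^2-] = 2.8 x 10^-4 × (204/441) = 1.30 × 10^-4 M
Ag2CrO4(s) ⇌ 2 Ag^+ + CrO4^2-, so Q = [Ag^+]^2[CrO4^2-]
Q = (1.34 × 10^-2)^2(1.30 × 10^-4) = 2.3 × 10^-8
Q > Ksp, so Ag2CrO4 will precipitate.

Q ≈ 2.3e-8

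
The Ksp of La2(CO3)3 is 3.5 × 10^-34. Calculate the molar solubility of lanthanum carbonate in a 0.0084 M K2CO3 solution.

s ≈ 1.2 x 10^-14 M

La2(CO3)3(s) ⇌ 2 La^3+ + 3 CO3^2-
Ksp = [La^3+]^2[CO3^2-]^3
Let s = moles of La2(CO3)3 that dissolve per litre. [La^3+] = 2s, [CO3^2-] = 0.0084 + 3s ≈ 0.0084 (since CO3^2- from K2CO3 dominates).
Ksp ≈ (2s)^2 × (0.0084)^3
s = 1.2 x 10^-14 M
Check: 3s = 3.6 x 10^-14 ≪ 0.0084, so the approximation is valid.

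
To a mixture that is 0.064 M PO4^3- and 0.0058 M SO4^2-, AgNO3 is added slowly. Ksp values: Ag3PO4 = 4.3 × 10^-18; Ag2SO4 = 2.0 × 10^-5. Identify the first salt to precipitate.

Precipitation of each salt starts when its ion product equals its Ksp.
For Ag3PO4: 4.3 × 10^-18 = 0.064 × [Ag^+]^3  ⇒  [Ag^+] = 4.1 × 10^-6 M.
For Ag2SO4: 2.0 × 10^-5 = 0.0058 × [Ag^+]^2  ⇒  [Ag^+] = 5.9 x 10^-2 M.
The salt with the lower threshold [Ag^+] precipitates first: Ag3PO4.

Ag3PO4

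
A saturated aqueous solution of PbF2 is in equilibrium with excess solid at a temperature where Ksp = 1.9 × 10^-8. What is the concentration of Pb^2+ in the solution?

PbF2(s) ⇌ Pb^2+(aq) + 2 F^-(aq)
Ksp = [Pb^2+][F^-]^2
For each mole of PbF2 that dissolves: [Pb^2+] = s, [F^-] = 2s.
Ksp = s(2s)^2 = 4s^3
s = (1.9 × 10^-8 / 4)^(1/3) = 1.68 × 10^-3 M
[Pb^2+] = s = 1.7 × 10^-3 M

[Pb^2+] ≈ 1.7 × 10^-3 M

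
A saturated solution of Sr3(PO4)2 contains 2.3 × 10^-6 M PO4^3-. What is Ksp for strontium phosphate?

Sr3(PO4)2(s) ⇌ 3 Sr^2+(aq) + 2 PO4^3-(aq)
Stoichiometry gives [Sr^2+] = (3/2)[PO4^3-] = 3.45 x 10^-6 M.
Ksp = [Sr^2+]^3[PO4^3-]^2
Ksp = (3.45 × 10^-6)^3 × (2.3 × 10^-6)^2 = 2.2 × 10^-28

Ksp = 2.2 × 10^-28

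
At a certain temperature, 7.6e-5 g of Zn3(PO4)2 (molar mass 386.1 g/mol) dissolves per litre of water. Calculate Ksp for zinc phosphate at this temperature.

Ksp ≈ 3.2e-32

Molar solubility s = (7.6 x 10^-5 g/L) / (386.1 g/mol) = 1.97 × 10^-7 M.
Zn3(PO4)2(s) ⇌ 3 Zn^2+ + 2 PO4^3-
If s mol/L of Zn3(PO4)2 dissolves, [Zn^2+] = 3s and [PO4^3-] = 2s.
Ksp = [Zn^2+]^3[PO4^3-]^2
So Ksp = (3s)^3 × (2s)^2 = 108s^5
With s = 1.97 x 10^-7: Ksp = 3.2 × 10^-32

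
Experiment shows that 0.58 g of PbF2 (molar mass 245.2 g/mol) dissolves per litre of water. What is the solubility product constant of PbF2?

Ksp = 5.3e-8

Molar solubility s = (5.8 × 10^-1 g/L) / (245.2 g/mol) = 2.37 × 10^-3 M.
PbF2(s) <=> Pb^2+ + 2 F^-
With molar solubility s: [Pb^2+] = s, [F^-] = 2s.
Ksp = [Pb^2+][F^-]^2
Ksp = s(2s)^2 = 4s^3
With s = 2.37 × 10^-3: Ksp = 5.3 × 10^-8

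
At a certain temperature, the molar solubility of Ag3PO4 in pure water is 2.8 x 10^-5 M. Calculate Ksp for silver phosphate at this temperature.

Ksp ≈ 1.7 × 10^-17

Ag3PO4(s) <=> 3 Ag^+(aq) + PO4^3-(aq)
If s mol/L of Ag3PO4 dissolves, [Ag^+] = 3s and [PO4^3-] = s.
Ksp = [Ag^+]^3[PO4^3-]
Substituting: Ksp = (3s)^3s = 27s^4
With s = 2.8 × 10^-5: Ksp = 1.7 × 10^-17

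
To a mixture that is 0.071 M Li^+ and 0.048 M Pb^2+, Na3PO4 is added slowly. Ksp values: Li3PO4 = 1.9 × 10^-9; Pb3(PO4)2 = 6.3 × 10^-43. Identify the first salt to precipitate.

Pb3(PO4)2

Each salt begins to precipitate when Q = Ksp, i.e. when [PO4^3-] reaches its threshold.
For Li3PO4: 1.9 × 10^-9 = (0.071)^3 × [PO4^3-]  ⇒  [PO4^3-] = 5.3 × 10^-6 M.
For Pb3(PO4)2: 6.3 × 10^-43 = (0.048)^3 × [PO4^3-]^2  ⇒  [PO4^3-] = 7.5 × 10^-20 M.
The salt with the lower threshold [PO4^3-] precipitates first: Pb3(PO4)2.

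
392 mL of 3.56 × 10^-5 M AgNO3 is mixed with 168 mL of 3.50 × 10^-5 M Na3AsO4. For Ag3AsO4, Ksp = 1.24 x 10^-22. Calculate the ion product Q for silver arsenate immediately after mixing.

Total volume = 392 + 168 = 560 mL.
[Ag^+] = 3.56 × 10^-5 × (392/560) = 2.492 x 10^-5 M
[AsO4^3-] = 3.50 × 10^-5 × (168/560) = 1.050 × 10^-5 M
Ag3AsO4(s) <=> 3 Ag^+(aq) + AsO4^3-(aq), so Q = [Ag^+]^3[AsO4^3-]
Q = (2.492 x 10^-5)^3(1.050 × 10^-5) = 1.62 x 10^-19
Q > Ksp, so Ag3AsO4 will precipitate.

1.62 × 10^-19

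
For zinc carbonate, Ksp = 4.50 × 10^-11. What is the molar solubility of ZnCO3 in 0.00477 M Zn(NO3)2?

s = 9.43 x 10^-9 M

ZnCO3(s) ⇌ Zn^2+ + CO3^2-
Ksp = [Zn^2+][CO3^2-]
Let s be the molar solubility in this solution. [Zn^2+] = 0.00477 + s ≈ 0.00477, [CO3^2-] = s (Ksp is small, so little additional dissolves).
Ksp ≈ 0.00477 × s
s = 9.43 x 10^-9 M
Check: s = 9.4 × 10^-9 ≪ 0.00477, so the approximation is valid.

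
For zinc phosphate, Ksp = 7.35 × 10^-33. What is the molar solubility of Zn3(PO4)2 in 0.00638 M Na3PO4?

Zn3(PO4)2(s) ⇌ 3 Zn^2+(aq) + 2 PO4^3-(aq)
Ksp = [Zn^2+]^3[PO4^3-]^2
Let s be the molar solubility in this solution. [Zn^2+] = 3s, [PO4^3-] = 0.00638 + 2s ≈ 0.00638 (since PO4^3- from Na3PO4 dominates).
Ksp ≈ (3s)^3 × (0.00638)^2
s = 1.88 × 10^-10 M
Check: 2s = 3.8 × 10^-10 ≪ 0.00638, so the approximation is valid.

s = 1.88 x 10^-10 M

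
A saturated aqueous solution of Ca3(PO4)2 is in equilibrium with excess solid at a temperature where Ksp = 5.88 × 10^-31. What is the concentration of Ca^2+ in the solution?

1.06e-6 M

Ca3(PO4)2(s) ⇌ 3 Ca^2+(aq) + 2 PO4^3-(aq)
Ksp = [Ca^2+]^3[PO4^3-]^2
If s mol/L of Ca3(PO4)2 dissolves, [Ca^2+] = 3s and [PO4^3-] = 2s.
So Ksp = (3s)^3 × (2s)^2 = 108s^5
s^5 = 5.88 × 10^-31 / 108, so s = 3.525 x 10^-7 M
[Ca^2+] = 3s = 1.06 x 10^-6 M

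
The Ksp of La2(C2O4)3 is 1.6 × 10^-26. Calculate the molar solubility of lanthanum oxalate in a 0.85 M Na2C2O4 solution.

s = 8.1 x 10^-14 M

La2(C2O4)3(s) ⇌ 2 La^3+(aq) + 3 C2O4^2-(aq)
Ksp = [La^3+]^2[C2O4^2-]^3
Let s = moles of La2(C2O4)3 that dissolve per litre. [La^3+] = 2s, [C2O4^2-] = 0.85 + 3s ≈ 0.85 (since C2O4^2- from Na2C2O4 dominates).
Ksp ≈ (2s)^2 × (0.85)^3
s = 8.1 × 10^-14 M
Check: 3s = 2.4 x 10^-13 ≪ 0.85, so the approximation is valid.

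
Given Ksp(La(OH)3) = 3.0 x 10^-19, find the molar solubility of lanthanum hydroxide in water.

s ≈ 1.0 × 10^-5 M

La(OH)3(s) <=> La^3+(aq) + 3 OH^-(aq)
Ksp = [La^3+][OH^-]^3
Let s = molar solubility. Then [La^3+] = s and [OH^-] = 3s.
Substituting: Ksp = s(3s)^3 = 27s^4
s^4 = 3.0 x 10^-19 / 27, so s = 1.0 x 10^-5 M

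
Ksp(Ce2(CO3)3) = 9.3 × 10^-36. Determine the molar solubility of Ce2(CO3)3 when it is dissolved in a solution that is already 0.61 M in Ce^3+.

Ce2(CO3)3(s) ⇌ 2 Ce^3+ + 3 CO3^2-
Ksp = [Ce^3+]^2[CO3^2-]^3
Let s = moles of Ce2(CO3)3 that dissolve per litre. [Ce^3+] = 0.61 + 2s ≈ 0.61, [CO3^2-] = 3s (common-ion effect: Ce^3+ is already 0.61 M).
Ksp ≈ (0.61)^2 × (3s)^3
s = 9.7 x 10^-13 M
Check: 2s = 1.9 × 10^-12 ≪ 0.61, so the approximation is valid.

s ≈ 9.7e-13 M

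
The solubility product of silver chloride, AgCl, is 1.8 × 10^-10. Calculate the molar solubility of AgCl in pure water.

s = 1.3 × 10^-5 M

AgCl(s) <=> Ag^+(aq) + Cl^-(aq)
Ksp = [Ag^+][Cl^-]
Let s = molar solubility. Then [Ag^+] = s and [Cl^-] = s.
Ksp = s × s = s^2
s = (1.8 × 10^-10)^(1/2) = 1.3 × 10^-5 M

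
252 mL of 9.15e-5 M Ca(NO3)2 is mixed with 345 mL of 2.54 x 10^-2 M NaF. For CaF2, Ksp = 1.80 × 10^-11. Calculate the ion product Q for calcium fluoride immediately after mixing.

Q = 8.32 × 10^-9

Total volume = 252 + 345 = 597 mL.
[Ca^2+] = 9.15 × 10^-5 × (252/597) = 3.862 × 10^-5 M
[F^-] = 2.54 × 10^-2 × (345/597) = 1.468 × 10^-2 M
CaF2(s) ⇌ Ca^2+(aq) + 2 F^-(aq), so Q = [Ca^2+][F^-]^2
Q = (3.862 × 10^-5)(1.468 × 10^-2)^2 = 8.32 × 10^-9
Q > Ksp, so CaF2 will precipitate.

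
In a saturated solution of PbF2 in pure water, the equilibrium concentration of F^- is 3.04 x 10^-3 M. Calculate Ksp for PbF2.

Ksp = 1.40 × 10^-8

PbF2(s) ⇌ Pb^2+ + 2 F^-
Stoichiometry gives [Pb^2+] = (1/2)[F^-] = 1.520 × 10^-3 M.
Ksp = [Pb^2+][F^-]^2
Ksp = 1.520 x 10^-3 × (3.04 x 10^-3)^2 = 1.40 x 10^-8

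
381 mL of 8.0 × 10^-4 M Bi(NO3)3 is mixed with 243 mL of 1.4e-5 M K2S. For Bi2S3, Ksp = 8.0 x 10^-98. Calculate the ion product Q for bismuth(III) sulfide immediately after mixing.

Total volume = 381 + 243 = 624 mL.
[Bi^3+] = 8.0 × 10^-4 × (381/624) = 4.88 × 10^-4 M
[S^2-] = 1.4 x 10^-5 × (243/624) = 5.45 x 10^-6 M
Bi2S3(s) ⇌ 2 Bi^3+(aq) + 3 S^2-(aq), so Q = [Bi^3+]^2[S^2-]^3
Q = (4.88 × 10^-4)^2(5.45 x 10^-6)^3 = 3.9 × 10^-23
Q > Ksp, so Bi2S3 will precipitate.

3.9 x 10^-23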